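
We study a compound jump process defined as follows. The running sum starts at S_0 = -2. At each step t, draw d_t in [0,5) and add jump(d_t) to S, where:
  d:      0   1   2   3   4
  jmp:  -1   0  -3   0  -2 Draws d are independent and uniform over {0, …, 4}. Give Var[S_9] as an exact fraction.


Outcome values over d=0..4: [-1, 0, -3, 0, -2]
Σy = -6, Σy² = 14, M = 5
μ = -6/5 = -6/5,  σ² = 14/5 − (-6/5)² = 34/25
Independent increments: Var[S_9] = 9·σ² = 9·(34/25) = 306/25

306/25


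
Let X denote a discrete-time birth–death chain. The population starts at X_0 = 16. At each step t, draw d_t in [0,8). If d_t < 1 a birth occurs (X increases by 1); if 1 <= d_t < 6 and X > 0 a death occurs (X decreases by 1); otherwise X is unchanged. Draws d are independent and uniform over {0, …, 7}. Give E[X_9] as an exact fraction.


X can drop by at most 1 per step and X_0 = 16 > T = 9, so X_t >= 16 − t >= 7 > 0 for every t <= 9: the floor at 0 (the 'and X > 0' condition) never binds. Hence X_9 = X_0 + Σ_{t<9} Y_t with i.i.d. increments Y_t = y(d_t) ∈ {+1, −1, 0}.
Outcome values over d=0..7: [1, -1, -1, -1, -1, -1, 0, 0]
Σy = -4, Σy² = 6, M = 8
μ = -4/8 = -1/2,  σ² = 6/8 − (-1/2)² = 1/2
E[X_9] = 16 + 9·(-1/2) = 23/2

23/2


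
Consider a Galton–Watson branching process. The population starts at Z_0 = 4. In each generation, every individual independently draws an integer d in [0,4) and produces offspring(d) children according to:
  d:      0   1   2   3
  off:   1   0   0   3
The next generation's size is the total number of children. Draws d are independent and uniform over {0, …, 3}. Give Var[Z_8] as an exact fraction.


Outcome values over d=0..3: [1, 0, 0, 3]
Σy = 4, Σy² = 10, M = 4
μ = 4/4 = 1,  σ² = 10/4 − (1)² = 3/2
V_0 = 0, E_0 = 4
V_1 = 3/2·E_0 + (1)²·V_0 = 6;  E_1 = 4
V_2 = 3/2·E_1 + (1)²·V_1 = 12;  E_2 = 4
V_3 = 3/2·E_2 + (1)²·V_2 = 18;  E_3 = 4
V_4 = 3/2·E_3 + (1)²·V_3 = 24;  E_4 = 4
V_5 = 3/2·E_4 + (1)²·V_4 = 30;  E_5 = 4
V_6 = 3/2·E_5 + (1)²·V_5 = 36;  E_6 = 4
V_7 = 3/2·E_6 + (1)²·V_6 = 42;  E_7 = 4
V_8 = 3/2·E_7 + (1)²·V_7 = 48;  E_8 = 4

48


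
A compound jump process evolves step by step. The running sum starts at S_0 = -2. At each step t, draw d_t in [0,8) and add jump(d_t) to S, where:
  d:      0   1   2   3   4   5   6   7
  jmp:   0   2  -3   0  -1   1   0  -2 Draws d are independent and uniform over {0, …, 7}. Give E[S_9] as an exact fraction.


-43/8

Outcome values over d=0..7: [0, 2, -3, 0, -1, 1, 0, -2]
Σy = -3, Σy² = 19, M = 8
μ = -3/8 = -3/8,  σ² = 19/8 − (-3/8)² = 143/64
E[S_9] = -2 + 9·(-3/8) = -43/8


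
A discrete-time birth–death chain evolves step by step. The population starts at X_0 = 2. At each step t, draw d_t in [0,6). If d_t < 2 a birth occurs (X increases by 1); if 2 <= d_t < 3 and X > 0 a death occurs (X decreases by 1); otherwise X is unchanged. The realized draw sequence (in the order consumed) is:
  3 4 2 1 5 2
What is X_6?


t=0: X=2, d=3 → hold, X_1=2
t=1: X=2, d=4 → hold, X_2=2
t=2: X=2, d=2 → death, X_3=1
t=3: X=1, d=1 → birth, X_4=2
t=4: X=2, d=5 → hold, X_5=2
t=5: X=2, d=2 → death, X_6=1

1


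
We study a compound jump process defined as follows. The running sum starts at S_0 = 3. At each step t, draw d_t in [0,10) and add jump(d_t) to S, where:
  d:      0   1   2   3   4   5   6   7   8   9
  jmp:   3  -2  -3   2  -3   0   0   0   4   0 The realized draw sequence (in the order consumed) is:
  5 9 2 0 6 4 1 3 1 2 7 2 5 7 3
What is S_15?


t=0: S=3, d=5, jump=0, S_1=3
t=1: S=3, d=9, jump=0, S_2=3
t=2: S=3, d=2, jump=-3, S_3=0
t=3: S=0, d=0, jump=3, S_4=3
t=4: S=3, d=6, jump=0, S_5=3
t=5: S=3, d=4, jump=-3, S_6=0
t=6: S=0, d=1, jump=-2, S_7=-2
t=7: S=-2, d=3, jump=2, S_8=0
t=8: S=0, d=1, jump=-2, S_9=-2
t=9: S=-2, d=2, jump=-3, S_10=-5
t=10: S=-5, d=7, jump=0, S_11=-5
t=11: S=-5, d=2, jump=-3, S_12=-8
t=12: S=-8, d=5, jump=0, S_13=-8
t=13: S=-8, d=7, jump=0, S_14=-8
t=14: S=-8, d=3, jump=2, S_15=-6

-6


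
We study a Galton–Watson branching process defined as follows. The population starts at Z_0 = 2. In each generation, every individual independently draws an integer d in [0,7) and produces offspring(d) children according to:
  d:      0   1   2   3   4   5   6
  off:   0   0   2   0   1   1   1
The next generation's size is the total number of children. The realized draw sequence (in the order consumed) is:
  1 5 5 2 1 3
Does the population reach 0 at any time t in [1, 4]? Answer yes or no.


gen 0: Z_0=2, draws=[1, 5], offspring=[0, 1], Z_1=1
gen 1: Z_1=1, draws=[5], offspring=[1], Z_2=1
gen 2: Z_2=1, draws=[2], offspring=[2], Z_3=2
gen 3: Z_3=2, draws=[1, 3], offspring=[0, 0], Z_4=0

yes


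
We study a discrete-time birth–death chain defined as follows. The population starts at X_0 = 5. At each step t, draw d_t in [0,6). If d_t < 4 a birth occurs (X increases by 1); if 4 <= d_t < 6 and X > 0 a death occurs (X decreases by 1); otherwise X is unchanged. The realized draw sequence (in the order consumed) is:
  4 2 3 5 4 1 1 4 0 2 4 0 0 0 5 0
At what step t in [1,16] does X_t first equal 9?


t=0: X=5, d=4 → death, X_1=4
t=1: X=4, d=2 → birth, X_2=5
t=2: X=5, d=3 → birth, X_3=6
t=3: X=6, d=5 → death, X_4=5
t=4: X=5, d=4 → death, X_5=4
t=5: X=4, d=1 → birth, X_6=5
t=6: X=5, d=1 → birth, X_7=6
t=7: X=6, d=4 → death, X_8=5
t=8: X=5, d=0 → birth, X_9=6
t=9: X=6, d=2 → birth, X_10=7
t=10: X=7, d=4 → death, X_11=6
t=11: X=6, d=0 → birth, X_12=7
t=12: X=7, d=0 → birth, X_13=8
t=13: X=8, d=0 → birth, X_14=9
t=14: X=9, d=5 → death, X_15=8
t=15: X=8, d=0 → birth, X_16=9

14


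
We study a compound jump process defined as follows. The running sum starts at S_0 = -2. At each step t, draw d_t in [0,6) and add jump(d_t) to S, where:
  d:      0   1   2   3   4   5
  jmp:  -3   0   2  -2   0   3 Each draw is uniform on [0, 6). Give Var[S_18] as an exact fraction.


Outcome values over d=0..5: [-3, 0, 2, -2, 0, 3]
Σy = 0, Σy² = 26, M = 6
μ = 0/6 = 0,  σ² = 26/6 − (0)² = 13/3
Independent increments: Var[S_18] = 18·σ² = 18·(13/3) = 78

78


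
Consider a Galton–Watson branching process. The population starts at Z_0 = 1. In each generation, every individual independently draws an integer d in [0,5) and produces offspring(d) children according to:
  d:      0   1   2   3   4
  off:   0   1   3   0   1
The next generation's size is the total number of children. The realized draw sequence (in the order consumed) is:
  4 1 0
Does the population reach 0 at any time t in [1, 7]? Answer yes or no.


yes

gen 0: Z_0=1, draws=[4], offspring=[1], Z_1=1
gen 1: Z_1=1, draws=[1], offspring=[1], Z_2=1
gen 2: Z_2=1, draws=[0], offspring=[0], Z_3=0
gen 3: Z_3=0, draws=[], offspring=[], Z_4=0
gen 4: Z_4=0, draws=[], offspring=[], Z_5=0
gen 5: Z_5=0, draws=[], offspring=[], Z_6=0
gen 6: Z_6=0, draws=[], offspring=[], Z_7=0


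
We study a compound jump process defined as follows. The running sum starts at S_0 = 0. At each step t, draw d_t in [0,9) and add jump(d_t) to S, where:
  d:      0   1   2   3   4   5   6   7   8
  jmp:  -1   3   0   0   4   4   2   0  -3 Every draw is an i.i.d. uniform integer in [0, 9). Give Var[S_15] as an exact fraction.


Outcome values over d=0..8: [-1, 3, 0, 0, 4, 4, 2, 0, -3]
Σy = 9, Σy² = 55, M = 9
μ = 9/9 = 1,  σ² = 55/9 − (1)² = 46/9
Independent increments: Var[S_15] = 15·σ² = 15·(46/9) = 230/3

230/3


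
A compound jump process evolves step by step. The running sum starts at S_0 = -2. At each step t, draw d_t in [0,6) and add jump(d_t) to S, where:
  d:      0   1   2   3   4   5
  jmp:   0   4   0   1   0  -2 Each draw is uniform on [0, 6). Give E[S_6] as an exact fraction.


1

Outcome values over d=0..5: [0, 4, 0, 1, 0, -2]
Σy = 3, Σy² = 21, M = 6
μ = 3/6 = 1/2,  σ² = 21/6 − (1/2)² = 13/4
E[S_6] = -2 + 6·(1/2) = 1


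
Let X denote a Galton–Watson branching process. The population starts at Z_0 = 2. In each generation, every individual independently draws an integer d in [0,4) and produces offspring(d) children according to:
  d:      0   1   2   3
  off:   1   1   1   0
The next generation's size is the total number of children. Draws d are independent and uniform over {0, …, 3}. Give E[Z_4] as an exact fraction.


81/128

Outcome values over d=0..3: [1, 1, 1, 0]
Σy = 3, Σy² = 3, M = 4
μ = 3/4 = 3/4,  σ² = 3/4 − (3/4)² = 3/16
E[Z_0] = 2
E[Z_1] = 3/4·E[Z_0] = 3/2
E[Z_2] = 3/4·E[Z_1] = 9/8
E[Z_3] = 3/4·E[Z_2] = 27/32
E[Z_4] = 3/4·E[Z_3] = 81/128


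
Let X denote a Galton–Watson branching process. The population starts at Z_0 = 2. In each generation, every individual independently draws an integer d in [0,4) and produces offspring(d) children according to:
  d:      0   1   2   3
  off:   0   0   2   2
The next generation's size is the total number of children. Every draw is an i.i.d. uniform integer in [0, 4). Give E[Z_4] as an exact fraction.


2

Outcome values over d=0..3: [0, 0, 2, 2]
Σy = 4, Σy² = 8, M = 4
μ = 4/4 = 1,  σ² = 8/4 − (1)² = 1
E[Z_0] = 2
E[Z_1] = 1·E[Z_0] = 2
E[Z_2] = 1·E[Z_1] = 2
E[Z_3] = 1·E[Z_2] = 2
E[Z_4] = 1·E[Z_3] = 2


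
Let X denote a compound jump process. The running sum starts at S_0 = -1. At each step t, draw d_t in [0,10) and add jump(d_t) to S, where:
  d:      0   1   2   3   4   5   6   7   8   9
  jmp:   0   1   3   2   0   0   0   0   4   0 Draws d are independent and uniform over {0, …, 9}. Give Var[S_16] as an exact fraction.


32

Outcome values over d=0..9: [0, 1, 3, 2, 0, 0, 0, 0, 4, 0]
Σy = 10, Σy² = 30, M = 10
μ = 10/10 = 1,  σ² = 30/10 − (1)² = 2
Independent increments: Var[S_16] = 16·σ² = 16·(2) = 32


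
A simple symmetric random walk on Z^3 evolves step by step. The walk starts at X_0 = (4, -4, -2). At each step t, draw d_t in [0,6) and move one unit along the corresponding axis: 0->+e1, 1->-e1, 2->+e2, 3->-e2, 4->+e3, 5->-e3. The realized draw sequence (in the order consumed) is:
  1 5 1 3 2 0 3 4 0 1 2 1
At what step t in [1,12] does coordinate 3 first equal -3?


2

t=0: X=(4, -4, -2), d=1 → -e1, X_1=(3, -4, -2)
t=1: X=(3, -4, -2), d=5 → -e3, X_2=(3, -4, -3)
t=2: X=(3, -4, -3), d=1 → -e1, X_3=(2, -4, -3)
t=3: X=(2, -4, -3), d=3 → -e2, X_4=(2, -5, -3)
t=4: X=(2, -5, -3), d=2 → +e2, X_5=(2, -4, -3)
t=5: X=(2, -4, -3), d=0 → +e1, X_6=(3, -4, -3)
t=6: X=(3, -4, -3), d=3 → -e2, X_7=(3, -5, -3)
t=7: X=(3, -5, -3), d=4 → +e3, X_8=(3, -5, -2)
t=8: X=(3, -5, -2), d=0 → +e1, X_9=(4, -5, -2)
t=9: X=(4, -5, -2), d=1 → -e1, X_10=(3, -5, -2)
t=10: X=(3, -5, -2), d=2 → +e2, X_11=(3, -4, -2)
t=11: X=(3, -4, -2), d=1 → -e1, X_12=(2, -4, -2)


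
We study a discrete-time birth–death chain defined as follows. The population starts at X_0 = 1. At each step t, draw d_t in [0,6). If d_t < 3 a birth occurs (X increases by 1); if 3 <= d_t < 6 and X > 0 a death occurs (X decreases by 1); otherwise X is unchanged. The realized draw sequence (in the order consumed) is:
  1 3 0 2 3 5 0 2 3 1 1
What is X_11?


t=0: X=1, d=1 → birth, X_1=2
t=1: X=2, d=3 → death, X_2=1
t=2: X=1, d=0 → birth, X_3=2
t=3: X=2, d=2 → birth, X_4=3
t=4: X=3, d=3 → death, X_5=2
t=5: X=2, d=5 → death, X_6=1
t=6: X=1, d=0 → birth, X_7=2
t=7: X=2, d=2 → birth, X_8=3
t=8: X=3, d=3 → death, X_9=2
t=9: X=2, d=1 → birth, X_10=3
t=10: X=3, d=1 → birth, X_11=4

4


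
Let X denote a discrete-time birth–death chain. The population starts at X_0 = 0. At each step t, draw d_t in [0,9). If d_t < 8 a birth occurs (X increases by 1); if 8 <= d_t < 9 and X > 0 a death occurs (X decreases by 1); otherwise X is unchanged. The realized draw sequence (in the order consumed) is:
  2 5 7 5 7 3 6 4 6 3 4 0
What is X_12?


t=0: X=0, d=2 → birth, X_1=1
t=1: X=1, d=5 → birth, X_2=2
t=2: X=2, d=7 → birth, X_3=3
t=3: X=3, d=5 → birth, X_4=4
t=4: X=4, d=7 → birth, X_5=5
t=5: X=5, d=3 → birth, X_6=6
t=6: X=6, d=6 → birth, X_7=7
t=7: X=7, d=4 → birth, X_8=8
t=8: X=8, d=6 → birth, X_9=9
t=9: X=9, d=3 → birth, X_10=10
t=10: X=10, d=4 → birth, X_11=11
t=11: X=11, d=0 → birth, X_12=12

12


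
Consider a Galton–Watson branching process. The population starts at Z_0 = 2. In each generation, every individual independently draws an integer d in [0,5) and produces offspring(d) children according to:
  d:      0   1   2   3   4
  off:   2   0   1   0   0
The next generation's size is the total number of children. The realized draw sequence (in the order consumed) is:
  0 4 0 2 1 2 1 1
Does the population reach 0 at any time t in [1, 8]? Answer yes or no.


gen 0: Z_0=2, draws=[0, 4], offspring=[2, 0], Z_1=2
gen 1: Z_1=2, draws=[0, 2], offspring=[2, 1], Z_2=3
gen 2: Z_2=3, draws=[1, 2, 1], offspring=[0, 1, 0], Z_3=1
gen 3: Z_3=1, draws=[1], offspring=[0], Z_4=0
gen 4: Z_4=0, draws=[], offspring=[], Z_5=0
gen 5: Z_5=0, draws=[], offspring=[], Z_6=0
gen 6: Z_6=0, draws=[], offspring=[], Z_7=0
gen 7: Z_7=0, draws=[], offspring=[], Z_8=0

yes


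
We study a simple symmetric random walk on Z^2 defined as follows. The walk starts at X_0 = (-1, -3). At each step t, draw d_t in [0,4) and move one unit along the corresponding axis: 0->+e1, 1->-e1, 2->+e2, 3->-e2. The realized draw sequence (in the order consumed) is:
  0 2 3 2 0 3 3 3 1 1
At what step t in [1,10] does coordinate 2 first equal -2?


2

t=0: X=(-1, -3), d=0 → +e1, X_1=(0, -3)
t=1: X=(0, -3), d=2 → +e2, X_2=(0, -2)
t=2: X=(0, -2), d=3 → -e2, X_3=(0, -3)
t=3: X=(0, -3), d=2 → +e2, X_4=(0, -2)
t=4: X=(0, -2), d=0 → +e1, X_5=(1, -2)
t=5: X=(1, -2), d=3 → -e2, X_6=(1, -3)
t=6: X=(1, -3), d=3 → -e2, X_7=(1, -4)
t=7: X=(1, -4), d=3 → -e2, X_8=(1, -5)
t=8: X=(1, -5), d=1 → -e1, X_9=(0, -5)
t=9: X=(0, -5), d=1 → -e1, X_10=(-1, -5)


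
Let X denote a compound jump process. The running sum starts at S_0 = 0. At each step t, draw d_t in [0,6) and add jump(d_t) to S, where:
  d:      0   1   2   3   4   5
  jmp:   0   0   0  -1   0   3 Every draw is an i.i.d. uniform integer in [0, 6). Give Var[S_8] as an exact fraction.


112/9

Outcome values over d=0..5: [0, 0, 0, -1, 0, 3]
Σy = 2, Σy² = 10, M = 6
μ = 2/6 = 1/3,  σ² = 10/6 − (1/3)² = 14/9
Independent increments: Var[S_8] = 8·σ² = 8·(14/9) = 112/9


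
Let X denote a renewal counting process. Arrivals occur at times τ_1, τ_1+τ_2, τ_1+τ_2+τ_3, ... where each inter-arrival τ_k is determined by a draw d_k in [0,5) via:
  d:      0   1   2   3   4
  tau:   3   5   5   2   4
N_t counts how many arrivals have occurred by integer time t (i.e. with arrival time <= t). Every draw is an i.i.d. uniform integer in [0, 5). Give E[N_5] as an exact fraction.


28/25

Inter-arrival values over d=0..4: [3, 5, 5, 2, 4]
Each d has probability 1/5, so the pmf of τ is: f(2) = 1/5, f(3) = 1/5, f(4) = 1/5, f(5) = 2/5
Renewal equation for m(n) = E[N_n]: condition on τ_1 = k (if k <= n, one arrival plus a fresh copy on the remaining n−k steps): m(n) = F(n) + Σ_{k<=n} f(k)·m(n−k), where F(n) = P(τ <= n) and m(0) = 0
m(1) = F(1) = 0
m(2) = F(2) = 1/5
m(3) = F(3) = 2/5
m(4) = F(4) + f(2)·m(2) = 3/5 + 1/5·1/5 = 16/25
m(5) = F(5) + f(2)·m(3) + f(3)·m(2) = 1 + 1/5·2/5 + 1/5·1/5 = 28/25
E[N_5] = m(5) = 28/25


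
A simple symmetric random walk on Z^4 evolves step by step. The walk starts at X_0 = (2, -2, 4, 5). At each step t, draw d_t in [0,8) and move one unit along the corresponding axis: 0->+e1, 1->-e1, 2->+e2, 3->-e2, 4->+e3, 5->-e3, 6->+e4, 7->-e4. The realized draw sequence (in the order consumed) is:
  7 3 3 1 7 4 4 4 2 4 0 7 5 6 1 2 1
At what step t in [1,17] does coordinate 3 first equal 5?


t=0: X=(2, -2, 4, 5), d=7 → -e4, X_1=(2, -2, 4, 4)
t=1: X=(2, -2, 4, 4), d=3 → -e2, X_2=(2, -3, 4, 4)
t=2: X=(2, -3, 4, 4), d=3 → -e2, X_3=(2, -4, 4, 4)
t=3: X=(2, -4, 4, 4), d=1 → -e1, X_4=(1, -4, 4, 4)
t=4: X=(1, -4, 4, 4), d=7 → -e4, X_5=(1, -4, 4, 3)
t=5: X=(1, -4, 4, 3), d=4 → +e3, X_6=(1, -4, 5, 3)
t=6: X=(1, -4, 5, 3), d=4 → +e3, X_7=(1, -4, 6, 3)
t=7: X=(1, -4, 6, 3), d=4 → +e3, X_8=(1, -4, 7, 3)
t=8: X=(1, -4, 7, 3), d=2 → +e2, X_9=(1, -3, 7, 3)
t=9: X=(1, -3, 7, 3), d=4 → +e3, X_10=(1, -3, 8, 3)
t=10: X=(1, -3, 8, 3), d=0 → +e1, X_11=(2, -3, 8, 3)
t=11: X=(2, -3, 8, 3), d=7 → -e4, X_12=(2, -3, 8, 2)
t=12: X=(2, -3, 8, 2), d=5 → -e3, X_13=(2, -3, 7, 2)
t=13: X=(2, -3, 7, 2), d=6 → +e4, X_14=(2, -3, 7, 3)
t=14: X=(2, -3, 7, 3), d=1 → -e1, X_15=(1, -3, 7, 3)
t=15: X=(1, -3, 7, 3), d=2 → +e2, X_16=(1, -2, 7, 3)
t=16: X=(1, -2, 7, 3), d=1 → -e1, X_17=(0, -2, 7, 3)

6


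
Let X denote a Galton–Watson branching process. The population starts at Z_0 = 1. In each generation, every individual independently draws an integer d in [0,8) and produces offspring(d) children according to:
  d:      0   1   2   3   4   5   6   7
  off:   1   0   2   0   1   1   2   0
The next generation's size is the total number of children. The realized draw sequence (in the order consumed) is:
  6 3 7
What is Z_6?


0

gen 0: Z_0=1, draws=[6], offspring=[2], Z_1=2
gen 1: Z_1=2, draws=[3, 7], offspring=[0, 0], Z_2=0
gen 2: Z_2=0, draws=[], offspring=[], Z_3=0
gen 3: Z_3=0, draws=[], offspring=[], Z_4=0
gen 4: Z_4=0, draws=[], offspring=[], Z_5=0
gen 5: Z_5=0, draws=[], offspring=[], Z_6=0


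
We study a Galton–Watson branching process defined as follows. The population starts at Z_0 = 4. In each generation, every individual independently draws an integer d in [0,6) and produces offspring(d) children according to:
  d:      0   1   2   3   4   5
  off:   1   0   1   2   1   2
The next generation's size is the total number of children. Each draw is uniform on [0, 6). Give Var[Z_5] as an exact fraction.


368618327/15116544

Outcome values over d=0..5: [1, 0, 1, 2, 1, 2]
Σy = 7, Σy² = 11, M = 6
μ = 7/6 = 7/6,  σ² = 11/6 − (7/6)² = 17/36
V_0 = 0, E_0 = 4
V_1 = 17/36·E_0 + (7/6)²·V_0 = 17/9;  E_1 = 14/3
V_2 = 17/36·E_1 + (7/6)²·V_1 = 1547/324;  E_2 = 49/9
V_3 = 17/36·E_2 + (7/6)²·V_2 = 105791/11664;  E_3 = 343/54
V_4 = 17/36·E_3 + (7/6)²·V_3 = 6443255/419904;  E_4 = 2401/324
V_5 = 17/36·E_4 + (7/6)²·V_4 = 368618327/15116544;  E_5 = 16807/1944


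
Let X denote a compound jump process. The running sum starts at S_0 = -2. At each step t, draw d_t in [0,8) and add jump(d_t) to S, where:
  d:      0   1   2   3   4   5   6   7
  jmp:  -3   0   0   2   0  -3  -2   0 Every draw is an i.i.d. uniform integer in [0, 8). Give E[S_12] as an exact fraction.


Outcome values over d=0..7: [-3, 0, 0, 2, 0, -3, -2, 0]
Σy = -6, Σy² = 26, M = 8
μ = -6/8 = -3/4,  σ² = 26/8 − (-3/4)² = 43/16
E[S_12] = -2 + 12·(-3/4) = -11

-11


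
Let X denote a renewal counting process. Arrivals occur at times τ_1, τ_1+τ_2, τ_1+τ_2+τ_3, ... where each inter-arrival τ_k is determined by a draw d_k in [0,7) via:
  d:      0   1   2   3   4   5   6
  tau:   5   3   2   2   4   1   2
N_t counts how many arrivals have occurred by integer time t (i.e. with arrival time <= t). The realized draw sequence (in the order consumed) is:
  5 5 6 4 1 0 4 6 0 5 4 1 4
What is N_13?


5

draw d_1=5: τ_1=1, arrival time A_1=1
draw d_2=5: τ_2=1, arrival time A_2=2
draw d_3=6: τ_3=2, arrival time A_3=4
draw d_4=4: τ_4=4, arrival time A_4=8
draw d_5=1: τ_5=3, arrival time A_5=11
draw d_6=0: τ_6=5, arrival time A_6=16
draw d_7=4: τ_7=4, arrival time A_7=20
draw d_8=6: τ_8=2, arrival time A_8=22
draw d_9=0: τ_9=5, arrival time A_9=27
draw d_10=5: τ_10=1, arrival time A_10=28
draw d_11=4: τ_11=4, arrival time A_11=32
draw d_12=1: τ_12=3, arrival time A_12=35
draw d_13=4: τ_13=4, arrival time A_13=39
N_t over t=0..13: 0:0 1:1 2:2 3:2 4:3 5:3 6:3 7:3 8:4 9:4 10:4 11:5 12:5 13:5


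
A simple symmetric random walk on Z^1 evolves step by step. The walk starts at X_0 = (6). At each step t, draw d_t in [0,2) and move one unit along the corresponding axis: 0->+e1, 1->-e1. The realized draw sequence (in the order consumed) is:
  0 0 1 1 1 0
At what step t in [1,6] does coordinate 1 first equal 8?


t=0: X=(6), d=0 → +e1, X_1=(7)
t=1: X=(7), d=0 → +e1, X_2=(8)
t=2: X=(8), d=1 → -e1, X_3=(7)
t=3: X=(7), d=1 → -e1, X_4=(6)
t=4: X=(6), d=1 → -e1, X_5=(5)
t=5: X=(5), d=0 → +e1, X_6=(6)

2


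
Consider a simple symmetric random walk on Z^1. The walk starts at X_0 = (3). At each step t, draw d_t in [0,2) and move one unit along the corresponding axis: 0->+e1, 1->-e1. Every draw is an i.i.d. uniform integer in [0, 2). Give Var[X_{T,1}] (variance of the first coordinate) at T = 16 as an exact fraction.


16

Outcome values over d=0..1: [1, -1]
Σy = 0, Σy² = 2, M = 2
μ = 0/2 = 0,  σ² = 2/2 − (0)² = 1
Independent increments: Var[X_16] = 16·σ² = 16·(1) = 16


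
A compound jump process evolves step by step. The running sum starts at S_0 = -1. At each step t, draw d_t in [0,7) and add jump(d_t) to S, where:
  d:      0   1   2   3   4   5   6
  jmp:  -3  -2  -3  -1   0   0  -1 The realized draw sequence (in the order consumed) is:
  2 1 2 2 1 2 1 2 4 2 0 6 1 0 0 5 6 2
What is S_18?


-41

t=0: S=-1, d=2, jump=-3, S_1=-4
t=1: S=-4, d=1, jump=-2, S_2=-6
t=2: S=-6, d=2, jump=-3, S_3=-9
t=3: S=-9, d=2, jump=-3, S_4=-12
t=4: S=-12, d=1, jump=-2, S_5=-14
t=5: S=-14, d=2, jump=-3, S_6=-17
t=6: S=-17, d=1, jump=-2, S_7=-19
t=7: S=-19, d=2, jump=-3, S_8=-22
t=8: S=-22, d=4, jump=0, S_9=-22
t=9: S=-22, d=2, jump=-3, S_10=-25
t=10: S=-25, d=0, jump=-3, S_11=-28
t=11: S=-28, d=6, jump=-1, S_12=-29
t=12: S=-29, d=1, jump=-2, S_13=-31
t=13: S=-31, d=0, jump=-3, S_14=-34
t=14: S=-34, d=0, jump=-3, S_15=-37
t=15: S=-37, d=5, jump=0, S_16=-37
t=16: S=-37, d=6, jump=-1, S_17=-38
t=17: S=-38, d=2, jump=-3, S_18=-41


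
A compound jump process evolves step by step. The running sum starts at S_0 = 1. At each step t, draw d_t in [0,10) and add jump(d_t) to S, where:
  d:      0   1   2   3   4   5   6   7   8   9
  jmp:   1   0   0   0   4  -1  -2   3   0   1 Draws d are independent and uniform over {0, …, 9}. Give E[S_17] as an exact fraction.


56/5

Outcome values over d=0..9: [1, 0, 0, 0, 4, -1, -2, 3, 0, 1]
Σy = 6, Σy² = 32, M = 10
μ = 6/10 = 3/5,  σ² = 32/10 − (3/5)² = 71/25
E[S_17] = 1 + 17·(3/5) = 56/5


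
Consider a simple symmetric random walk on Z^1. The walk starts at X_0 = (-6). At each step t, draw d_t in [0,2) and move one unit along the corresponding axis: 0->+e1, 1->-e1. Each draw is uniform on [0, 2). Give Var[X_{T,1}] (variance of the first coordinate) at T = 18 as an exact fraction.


Outcome values over d=0..1: [1, -1]
Σy = 0, Σy² = 2, M = 2
μ = 0/2 = 0,  σ² = 2/2 − (0)² = 1
Independent increments: Var[X_18] = 18·σ² = 18·(1) = 18

18


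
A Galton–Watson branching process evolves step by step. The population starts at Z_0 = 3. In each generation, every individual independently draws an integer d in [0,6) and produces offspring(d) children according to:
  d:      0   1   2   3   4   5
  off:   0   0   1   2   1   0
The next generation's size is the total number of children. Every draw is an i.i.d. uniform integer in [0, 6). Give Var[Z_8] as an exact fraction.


Outcome values over d=0..5: [0, 0, 1, 2, 1, 0]
Σy = 4, Σy² = 6, M = 6
μ = 4/6 = 2/3,  σ² = 6/6 − (2/3)² = 5/9
V_0 = 0, E_0 = 3
V_1 = 5/9·E_0 + (2/3)²·V_0 = 5/3;  E_1 = 2
V_2 = 5/9·E_1 + (2/3)²·V_1 = 50/27;  E_2 = 4/3
V_3 = 5/9·E_2 + (2/3)²·V_2 = 380/243;  E_3 = 8/9
V_4 = 5/9·E_3 + (2/3)²·V_3 = 2600/2187;  E_4 = 16/27
V_5 = 5/9·E_4 + (2/3)²·V_4 = 16880/19683;  E_5 = 32/81
V_6 = 5/9·E_5 + (2/3)²·V_5 = 106400/177147;  E_6 = 64/243
V_7 = 5/9·E_6 + (2/3)²·V_6 = 658880/1594323;  E_7 = 128/729
V_8 = 5/9·E_7 + (2/3)²·V_7 = 4035200/14348907;  E_8 = 256/2187

4035200/14348907


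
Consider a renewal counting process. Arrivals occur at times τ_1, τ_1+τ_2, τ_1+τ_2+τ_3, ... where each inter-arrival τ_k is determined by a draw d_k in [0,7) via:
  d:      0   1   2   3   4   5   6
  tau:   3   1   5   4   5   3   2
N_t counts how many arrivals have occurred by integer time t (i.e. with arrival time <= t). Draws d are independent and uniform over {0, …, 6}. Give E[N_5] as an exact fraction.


22282/16807

Inter-arrival values over d=0..6: [3, 1, 5, 4, 5, 3, 2]
Each d has probability 1/7, so the pmf of τ is: f(1) = 1/7, f(2) = 1/7, f(3) = 2/7, f(4) = 1/7, f(5) = 2/7
Renewal equation for m(n) = E[N_n]: condition on τ_1 = k (if k <= n, one arrival plus a fresh copy on the remaining n−k steps): m(n) = F(n) + Σ_{k<=n} f(k)·m(n−k), where F(n) = P(τ <= n) and m(0) = 0
m(1) = F(1) = 1/7
m(2) = F(2) + f(1)·m(1) = 2/7 + 1/7·1/7 = 15/49
m(3) = F(3) + f(1)·m(2) + f(2)·m(1) = 4/7 + 1/7·15/49 + 1/7·1/7 = 218/343
m(4) = F(4) + f(1)·m(3) + f(2)·m(2) + f(3)·m(1) = 5/7 + 1/7·218/343 + 1/7·15/49 + 2/7·1/7 = 2136/2401
m(5) = F(5) + f(1)·m(4) + f(2)·m(3) + f(3)·m(2) + f(4)·m(1) = 1 + 1/7·2136/2401 + 1/7·218/343 + 2/7·15/49 + 1/7·1/7 = 22282/16807
E[N_5] = m(5) = 22282/16807


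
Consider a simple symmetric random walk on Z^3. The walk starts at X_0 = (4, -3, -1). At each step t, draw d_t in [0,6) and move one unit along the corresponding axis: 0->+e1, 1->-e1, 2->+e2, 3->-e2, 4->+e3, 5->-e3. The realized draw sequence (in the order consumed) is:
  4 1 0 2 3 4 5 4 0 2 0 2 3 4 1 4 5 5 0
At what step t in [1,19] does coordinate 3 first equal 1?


6

t=0: X=(4, -3, -1), d=4 → +e3, X_1=(4, -3, 0)
t=1: X=(4, -3, 0), d=1 → -e1, X_2=(3, -3, 0)
t=2: X=(3, -3, 0), d=0 → +e1, X_3=(4, -3, 0)
t=3: X=(4, -3, 0), d=2 → +e2, X_4=(4, -2, 0)
t=4: X=(4, -2, 0), d=3 → -e2, X_5=(4, -3, 0)
t=5: X=(4, -3, 0), d=4 → +e3, X_6=(4, -3, 1)
t=6: X=(4, -3, 1), d=5 → -e3, X_7=(4, -3, 0)
t=7: X=(4, -3, 0), d=4 → +e3, X_8=(4, -3, 1)
t=8: X=(4, -3, 1), d=0 → +e1, X_9=(5, -3, 1)
t=9: X=(5, -3, 1), d=2 → +e2, X_10=(5, -2, 1)
t=10: X=(5, -2, 1), d=0 → +e1, X_11=(6, -2, 1)
t=11: X=(6, -2, 1), d=2 → +e2, X_12=(6, -1, 1)
t=12: X=(6, -1, 1), d=3 → -e2, X_13=(6, -2, 1)
t=13: X=(6, -2, 1), d=4 → +e3, X_14=(6, -2, 2)
t=14: X=(6, -2, 2), d=1 → -e1, X_15=(5, -2, 2)
t=15: X=(5, -2, 2), d=4 → +e3, X_16=(5, -2, 3)
t=16: X=(5, -2, 3), d=5 → -e3, X_17=(5, -2, 2)
t=17: X=(5, -2, 2), d=5 → -e3, X_18=(5, -2, 1)
t=18: X=(5, -2, 1), d=0 → +e1, X_19=(6, -2, 1)


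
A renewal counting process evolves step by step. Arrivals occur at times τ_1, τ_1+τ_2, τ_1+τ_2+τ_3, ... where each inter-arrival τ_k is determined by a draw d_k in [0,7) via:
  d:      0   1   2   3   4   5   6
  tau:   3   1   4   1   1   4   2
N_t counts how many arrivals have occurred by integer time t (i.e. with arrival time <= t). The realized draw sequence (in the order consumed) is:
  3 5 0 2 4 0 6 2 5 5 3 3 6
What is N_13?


5

draw d_1=3: τ_1=1, arrival time A_1=1
draw d_2=5: τ_2=4, arrival time A_2=5
draw d_3=0: τ_3=3, arrival time A_3=8
draw d_4=2: τ_4=4, arrival time A_4=12
draw d_5=4: τ_5=1, arrival time A_5=13
draw d_6=0: τ_6=3, arrival time A_6=16
draw d_7=6: τ_7=2, arrival time A_7=18
draw d_8=2: τ_8=4, arrival time A_8=22
draw d_9=5: τ_9=4, arrival time A_9=26
draw d_10=5: τ_10=4, arrival time A_10=30
draw d_11=3: τ_11=1, arrival time A_11=31
draw d_12=3: τ_12=1, arrival time A_12=32
draw d_13=6: τ_13=2, arrival time A_13=34
N_t over t=0..13: 0:0 1:1 2:1 3:1 4:1 5:2 6:2 7:2 8:3 9:3 10:3 11:3 12:4 13:5


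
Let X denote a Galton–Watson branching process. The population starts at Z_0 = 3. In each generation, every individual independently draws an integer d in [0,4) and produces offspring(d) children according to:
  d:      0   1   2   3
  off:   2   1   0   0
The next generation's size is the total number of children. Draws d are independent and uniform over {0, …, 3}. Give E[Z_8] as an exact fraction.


Outcome values over d=0..3: [2, 1, 0, 0]
Σy = 3, Σy² = 5, M = 4
μ = 3/4 = 3/4,  σ² = 5/4 − (3/4)² = 11/16
E[Z_0] = 3
E[Z_1] = 3/4·E[Z_0] = 9/4
E[Z_2] = 3/4·E[Z_1] = 27/16
E[Z_3] = 3/4·E[Z_2] = 81/64
E[Z_4] = 3/4·E[Z_3] = 243/256
E[Z_5] = 3/4·E[Z_4] = 729/1024
E[Z_6] = 3/4·E[Z_5] = 2187/4096
E[Z_7] = 3/4·E[Z_6] = 6561/16384
E[Z_8] = 3/4·E[Z_7] = 19683/65536

19683/65536


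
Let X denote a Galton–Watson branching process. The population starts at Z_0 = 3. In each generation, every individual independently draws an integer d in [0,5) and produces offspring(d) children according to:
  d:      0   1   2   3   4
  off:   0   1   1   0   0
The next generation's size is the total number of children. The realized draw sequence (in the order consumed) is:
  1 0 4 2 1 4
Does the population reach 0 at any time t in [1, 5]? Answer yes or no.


gen 0: Z_0=3, draws=[1, 0, 4], offspring=[1, 0, 0], Z_1=1
gen 1: Z_1=1, draws=[2], offspring=[1], Z_2=1
gen 2: Z_2=1, draws=[1], offspring=[1], Z_3=1
gen 3: Z_3=1, draws=[4], offspring=[0], Z_4=0
gen 4: Z_4=0, draws=[], offspring=[], Z_5=0

yes


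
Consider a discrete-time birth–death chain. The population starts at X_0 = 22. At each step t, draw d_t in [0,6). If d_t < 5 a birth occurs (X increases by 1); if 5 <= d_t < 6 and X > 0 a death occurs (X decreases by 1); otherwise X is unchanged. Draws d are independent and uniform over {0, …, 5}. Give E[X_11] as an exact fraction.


88/3

X can drop by at most 1 per step and X_0 = 22 > T = 11, so X_t >= 22 − t >= 11 > 0 for every t <= 11: the floor at 0 (the 'and X > 0' condition) never binds. Hence X_11 = X_0 + Σ_{t<11} Y_t with i.i.d. increments Y_t = y(d_t) ∈ {+1, −1, 0}.
Outcome values over d=0..5: [1, 1, 1, 1, 1, -1]
Σy = 4, Σy² = 6, M = 6
μ = 4/6 = 2/3,  σ² = 6/6 − (2/3)² = 5/9
E[X_11] = 22 + 11·(2/3) = 88/3


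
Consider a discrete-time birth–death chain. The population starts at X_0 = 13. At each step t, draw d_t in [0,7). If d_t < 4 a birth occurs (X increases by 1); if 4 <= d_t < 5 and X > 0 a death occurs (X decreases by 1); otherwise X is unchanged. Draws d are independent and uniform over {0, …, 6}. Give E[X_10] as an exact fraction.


121/7

X can drop by at most 1 per step and X_0 = 13 > T = 10, so X_t >= 13 − t >= 3 > 0 for every t <= 10: the floor at 0 (the 'and X > 0' condition) never binds. Hence X_10 = X_0 + Σ_{t<10} Y_t with i.i.d. increments Y_t = y(d_t) ∈ {+1, −1, 0}.
Outcome values over d=0..6: [1, 1, 1, 1, -1, 0, 0]
Σy = 3, Σy² = 5, M = 7
μ = 3/7 = 3/7,  σ² = 5/7 − (3/7)² = 26/49
E[X_10] = 13 + 10·(3/7) = 121/7


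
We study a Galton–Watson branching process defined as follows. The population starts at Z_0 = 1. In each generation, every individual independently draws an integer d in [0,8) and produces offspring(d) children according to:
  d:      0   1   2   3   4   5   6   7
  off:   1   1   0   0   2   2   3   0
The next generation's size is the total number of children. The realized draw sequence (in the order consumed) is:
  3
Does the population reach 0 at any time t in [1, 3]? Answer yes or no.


gen 0: Z_0=1, draws=[3], offspring=[0], Z_1=0
gen 1: Z_1=0, draws=[], offspring=[], Z_2=0
gen 2: Z_2=0, draws=[], offspring=[], Z_3=0

yes


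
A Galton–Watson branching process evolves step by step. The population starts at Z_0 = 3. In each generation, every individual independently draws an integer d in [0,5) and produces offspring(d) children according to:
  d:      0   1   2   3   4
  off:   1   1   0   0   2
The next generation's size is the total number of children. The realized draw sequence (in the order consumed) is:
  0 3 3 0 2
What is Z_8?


gen 0: Z_0=3, draws=[0, 3, 3], offspring=[1, 0, 0], Z_1=1
gen 1: Z_1=1, draws=[0], offspring=[1], Z_2=1
gen 2: Z_2=1, draws=[2], offspring=[0], Z_3=0
gen 3: Z_3=0, draws=[], offspring=[], Z_4=0
gen 4: Z_4=0, draws=[], offspring=[], Z_5=0
gen 5: Z_5=0, draws=[], offspring=[], Z_6=0
gen 6: Z_6=0, draws=[], offspring=[], Z_7=0
gen 7: Z_7=0, draws=[], offspring=[], Z_8=0

0


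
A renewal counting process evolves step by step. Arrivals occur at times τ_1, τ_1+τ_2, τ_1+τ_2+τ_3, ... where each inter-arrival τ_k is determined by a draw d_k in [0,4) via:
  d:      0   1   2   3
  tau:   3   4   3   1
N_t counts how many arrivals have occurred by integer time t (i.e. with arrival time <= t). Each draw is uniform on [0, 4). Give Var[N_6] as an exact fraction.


Inter-arrival values over d=0..3: [3, 4, 3, 1]
Each d has probability 1/4, so the pmf of τ is: f(1) = 1/4, f(3) = 1/2, f(4) = 1/4
Let p_n(j) = P(N_n = j), with p_0 = [1]. Condition on τ_1: p_n(0) = P(τ > n), and for j >= 1, p_n(j) = Σ_{k<=n} f(k)·p_{n−k}(j−1)
p_1 = [3/4, 1/4]  (j = 0..1)
p_2 = [3/4, 3/16, 1/16]  (j = 0..2)
p_3 = [1/4, 11/16, 3/64, 1/64]  (j = 0..3)
p_4 = [0, 11/16, 19/64, 3/256, 1/256]  (j = 0..4)
p_5 = [0, 9/16, 21/64, 27/256, 3/1024, 1/1024]  (j = 0..5)
p_6 = [0, 5/16, 17/32, 31/256, 35/1024, 3/4096, 1/4096]  (j = 0..6)
E[N_6] = Σ j·p_6(j) = 7701/4096;  E[N_6²] = Σ j²·p_6(j) = 16799/4096
Var[N_6] = 16799/4096 − (7701/4096)² = 9503303/16777216

9503303/16777216


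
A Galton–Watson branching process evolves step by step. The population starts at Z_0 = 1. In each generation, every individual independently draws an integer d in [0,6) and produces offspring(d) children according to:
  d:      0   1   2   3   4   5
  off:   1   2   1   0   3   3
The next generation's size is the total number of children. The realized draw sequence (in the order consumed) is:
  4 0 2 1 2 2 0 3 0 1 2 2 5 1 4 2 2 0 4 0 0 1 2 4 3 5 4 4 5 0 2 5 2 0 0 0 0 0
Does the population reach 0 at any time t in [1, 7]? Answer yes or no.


no

gen 0: Z_0=1, draws=[4], offspring=[3], Z_1=3
gen 1: Z_1=3, draws=[0, 2, 1], offspring=[1, 1, 2], Z_2=4
gen 2: Z_2=4, draws=[2, 2, 0, 3], offspring=[1, 1, 1, 0], Z_3=3
gen 3: Z_3=3, draws=[0, 1, 2], offspring=[1, 2, 1], Z_4=4
gen 4: Z_4=4, draws=[2, 5, 1, 4], offspring=[1, 3, 2, 3], Z_5=9
gen 5: Z_5=9, draws=[2, 2, 0, 4, 0, 0, 1, 2, 4], offspring=[1, 1, 1, 3, 1, 1, 2, 1, 3], Z_6=14
gen 6: Z_6=14, draws=[3, 5, 4, 4, 5, 0, 2, 5, 2, 0, 0, 0, 0, 0], offspring=[0, 3, 3, 3, 3, 1, 1, 3, 1, 1, 1, 1, 1, 1], Z_7=23


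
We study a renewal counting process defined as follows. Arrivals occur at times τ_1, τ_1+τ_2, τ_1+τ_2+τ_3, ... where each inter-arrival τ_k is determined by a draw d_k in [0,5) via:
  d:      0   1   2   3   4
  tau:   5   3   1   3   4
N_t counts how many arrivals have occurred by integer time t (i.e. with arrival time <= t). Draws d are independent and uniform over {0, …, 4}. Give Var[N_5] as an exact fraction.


Inter-arrival values over d=0..4: [5, 3, 1, 3, 4]
Each d has probability 1/5, so the pmf of τ is: f(1) = 1/5, f(3) = 2/5, f(4) = 1/5, f(5) = 1/5
Let p_n(j) = P(N_n = j), with p_0 = [1]. Condition on τ_1: p_n(0) = P(τ > n), and for j >= 1, p_n(j) = Σ_{k<=n} f(k)·p_{n−k}(j−1)
p_1 = [4/5, 1/5]  (j = 0..1)
p_2 = [4/5, 4/25, 1/25]  (j = 0..2)
p_3 = [2/5, 14/25, 4/125, 1/125]  (j = 0..3)
p_4 = [1/5, 3/5, 24/125, 4/625, 1/625]  (j = 0..4)
p_5 = [0, 18/25, 28/125, 34/625, 4/3125, 1/3125]  (j = 0..5)
E[N_5] = Σ j·p_5(j) = 4181/3125;  E[N_5²] = Σ j²·p_5(j) = 6669/3125
Var[N_5] = 6669/3125 − (4181/3125)² = 3359864/9765625

3359864/9765625


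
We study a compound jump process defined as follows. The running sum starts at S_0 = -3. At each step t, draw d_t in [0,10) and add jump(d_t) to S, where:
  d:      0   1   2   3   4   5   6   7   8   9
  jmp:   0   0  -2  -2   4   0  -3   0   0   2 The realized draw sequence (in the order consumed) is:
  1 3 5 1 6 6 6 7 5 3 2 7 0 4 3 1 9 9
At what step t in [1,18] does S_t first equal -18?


t=0: S=-3, d=1, jump=0, S_1=-3
t=1: S=-3, d=3, jump=-2, S_2=-5
t=2: S=-5, d=5, jump=0, S_3=-5
t=3: S=-5, d=1, jump=0, S_4=-5
t=4: S=-5, d=6, jump=-3, S_5=-8
t=5: S=-8, d=6, jump=-3, S_6=-11
t=6: S=-11, d=6, jump=-3, S_7=-14
t=7: S=-14, d=7, jump=0, S_8=-14
t=8: S=-14, d=5, jump=0, S_9=-14
t=9: S=-14, d=3, jump=-2, S_10=-16
t=10: S=-16, d=2, jump=-2, S_11=-18
t=11: S=-18, d=7, jump=0, S_12=-18
t=12: S=-18, d=0, jump=0, S_13=-18
t=13: S=-18, d=4, jump=4, S_14=-14
t=14: S=-14, d=3, jump=-2, S_15=-16
t=15: S=-16, d=1, jump=0, S_16=-16
t=16: S=-16, d=9, jump=2, S_17=-14
t=17: S=-14, d=9, jump=2, S_18=-12

11


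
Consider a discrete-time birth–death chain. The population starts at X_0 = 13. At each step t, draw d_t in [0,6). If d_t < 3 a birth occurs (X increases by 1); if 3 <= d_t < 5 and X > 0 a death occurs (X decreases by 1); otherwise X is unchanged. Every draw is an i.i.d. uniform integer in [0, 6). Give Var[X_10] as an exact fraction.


145/18

X can drop by at most 1 per step and X_0 = 13 > T = 10, so X_t >= 13 − t >= 3 > 0 for every t <= 10: the floor at 0 (the 'and X > 0' condition) never binds. Hence X_10 = X_0 + Σ_{t<10} Y_t with i.i.d. increments Y_t = y(d_t) ∈ {+1, −1, 0}.
Outcome values over d=0..5: [1, 1, 1, -1, -1, 0]
Σy = 1, Σy² = 5, M = 6
μ = 1/6 = 1/6,  σ² = 5/6 − (1/6)² = 29/36
Independent increments: Var[X_10] = 10·σ² = 10·(29/36) = 145/18


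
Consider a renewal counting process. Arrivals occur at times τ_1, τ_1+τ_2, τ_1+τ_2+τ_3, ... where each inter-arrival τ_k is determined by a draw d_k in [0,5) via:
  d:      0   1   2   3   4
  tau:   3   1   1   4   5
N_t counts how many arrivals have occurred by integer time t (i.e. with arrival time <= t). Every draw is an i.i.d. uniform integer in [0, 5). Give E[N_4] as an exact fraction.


Inter-arrival values over d=0..4: [3, 1, 1, 4, 5]
Each d has probability 1/5, so the pmf of τ is: f(1) = 2/5, f(3) = 1/5, f(4) = 1/5, f(5) = 1/5
Renewal equation for m(n) = E[N_n]: condition on τ_1 = k (if k <= n, one arrival plus a fresh copy on the remaining n−k steps): m(n) = F(n) + Σ_{k<=n} f(k)·m(n−k), where F(n) = P(τ <= n) and m(0) = 0
m(1) = F(1) = 2/5
m(2) = F(2) + f(1)·m(1) = 2/5 + 2/5·2/5 = 14/25
m(3) = F(3) + f(1)·m(2) = 3/5 + 2/5·14/25 = 103/125
m(4) = F(4) + f(1)·m(3) + f(3)·m(1) = 4/5 + 2/5·103/125 + 1/5·2/5 = 756/625
E[N_4] = m(4) = 756/625

756/625


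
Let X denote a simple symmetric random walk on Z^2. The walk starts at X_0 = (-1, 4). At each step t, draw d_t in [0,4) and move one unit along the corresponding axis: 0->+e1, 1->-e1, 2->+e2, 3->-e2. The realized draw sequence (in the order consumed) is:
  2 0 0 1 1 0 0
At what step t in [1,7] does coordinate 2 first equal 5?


1

t=0: X=(-1, 4), d=2 → +e2, X_1=(-1, 5)
t=1: X=(-1, 5), d=0 → +e1, X_2=(0, 5)
t=2: X=(0, 5), d=0 → +e1, X_3=(1, 5)
t=3: X=(1, 5), d=1 → -e1, X_4=(0, 5)
t=4: X=(0, 5), d=1 → -e1, X_5=(-1, 5)
t=5: X=(-1, 5), d=0 → +e1, X_6=(0, 5)
t=6: X=(0, 5), d=0 → +e1, X_7=(1, 5)


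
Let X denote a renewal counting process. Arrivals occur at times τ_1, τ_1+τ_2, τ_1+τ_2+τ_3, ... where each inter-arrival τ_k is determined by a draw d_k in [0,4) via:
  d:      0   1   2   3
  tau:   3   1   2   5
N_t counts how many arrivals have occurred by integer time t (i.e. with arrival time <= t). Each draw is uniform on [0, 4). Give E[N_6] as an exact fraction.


8265/4096

Inter-arrival values over d=0..3: [3, 1, 2, 5]
Each d has probability 1/4, so the pmf of τ is: f(1) = 1/4, f(2) = 1/4, f(3) = 1/4, f(5) = 1/4
Renewal equation for m(n) = E[N_n]: condition on τ_1 = k (if k <= n, one arrival plus a fresh copy on the remaining n−k steps): m(n) = F(n) + Σ_{k<=n} f(k)·m(n−k), where F(n) = P(τ <= n) and m(0) = 0
m(1) = F(1) = 1/4
m(2) = F(2) + f(1)·m(1) = 1/2 + 1/4·1/4 = 9/16
m(3) = F(3) + f(1)·m(2) + f(2)·m(1) = 3/4 + 1/4·9/16 + 1/4·1/4 = 61/64
m(4) = F(4) + f(1)·m(3) + f(2)·m(2) + f(3)·m(1) = 3/4 + 1/4·61/64 + 1/4·9/16 + 1/4·1/4 = 305/256
m(5) = F(5) + f(1)·m(4) + f(2)·m(3) + f(3)·m(2) = 1 + 1/4·305/256 + 1/4·61/64 + 1/4·9/16 = 1717/1024
m(6) = F(6) + f(1)·m(5) + f(2)·m(4) + f(3)·m(3) + f(5)·m(1) = 1 + 1/4·1717/1024 + 1/4·305/256 + 1/4·61/64 + 1/4·1/4 = 8265/4096
E[N_6] = m(6) = 8265/4096


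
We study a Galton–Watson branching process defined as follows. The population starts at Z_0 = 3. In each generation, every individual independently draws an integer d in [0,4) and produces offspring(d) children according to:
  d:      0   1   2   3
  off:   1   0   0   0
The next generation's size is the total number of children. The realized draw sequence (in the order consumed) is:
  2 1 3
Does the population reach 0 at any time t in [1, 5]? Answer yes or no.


gen 0: Z_0=3, draws=[2, 1, 3], offspring=[0, 0, 0], Z_1=0
gen 1: Z_1=0, draws=[], offspring=[], Z_2=0
gen 2: Z_2=0, draws=[], offspring=[], Z_3=0
gen 3: Z_3=0, draws=[], offspring=[], Z_4=0
gen 4: Z_4=0, draws=[], offspring=[], Z_5=0

yes
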